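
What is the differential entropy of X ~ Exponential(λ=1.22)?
0.8011 nats

We have X ~ Exponential(λ=1.22).

The differential entropy measures the uncertainty or information content of the distribution.

For an Exponential distribution with λ=1.22:
h(X) = 0.8011 nats

(In bits, this would be 1.1558 bits.)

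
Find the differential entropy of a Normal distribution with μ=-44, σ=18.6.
4.3421 nats

We have X ~ Normal(μ=-44, σ=18.6).

The differential entropy measures the uncertainty or information content of the distribution.

For a Normal distribution with μ=-44, σ=18.6:
h(X) = 4.3421 nats

(In bits, this would be 6.2643 bits.)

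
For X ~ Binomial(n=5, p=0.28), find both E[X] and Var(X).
E[X] = 1.4000, Var(X) = 1.0080

We have X ~ Binomial(n=5, p=0.28).

For a Binomial distribution with n=5, p=0.28:

Expected value:
E[X] = 1.4000

Variance:
Var(X) = 1.0080

Standard deviation:
σ = √Var(X) = 1.0040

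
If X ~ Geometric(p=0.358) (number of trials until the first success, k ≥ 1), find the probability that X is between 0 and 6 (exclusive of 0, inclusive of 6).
0.929982

We have X ~ Geometric(p=0.358) (number of trials until the first success, k ≥ 1).

To find P(0 < X ≤ 6), we use:
P(0 < X ≤ 6) = P(X ≤ 6) - P(X ≤ 0)
                 = F(6) - F(0)
                 = 0.929982 - 0.000000
                 = 0.929982

So there's approximately a 93.0% chance that X falls in this range.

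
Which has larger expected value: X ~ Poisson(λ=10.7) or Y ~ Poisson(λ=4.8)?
X has larger mean (10.7000 > 4.8000)

Compute the expected value for each distribution:

X ~ Poisson(λ=10.7):
E[X] = 10.7000

Y ~ Poisson(λ=4.8):
E[Y] = 4.8000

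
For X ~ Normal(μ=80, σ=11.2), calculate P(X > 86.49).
0.281138

We have X ~ Normal(μ=80, σ=11.2).

P(X > 86.49) = 1 - P(X ≤ 86.49)
                = 1 - F(86.49)
                = 1 - 0.718862
                = 0.281138

So there's approximately a 28.1% chance that X exceeds 86.49.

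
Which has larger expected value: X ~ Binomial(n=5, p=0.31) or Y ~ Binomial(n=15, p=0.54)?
Y has larger mean (8.1000 > 1.5500)

Compute the expected value for each distribution:

X ~ Binomial(n=5, p=0.31):
E[X] = 1.5500

Y ~ Binomial(n=15, p=0.54):
E[Y] = 8.1000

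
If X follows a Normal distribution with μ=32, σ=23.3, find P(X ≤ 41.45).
0.657474

We have X ~ Normal(μ=32, σ=23.3).

The CDF gives us P(X ≤ k).

Using the CDF:
P(X ≤ 41.45) = 0.657474

This means there's approximately a 65.7% chance that X is at most 41.45.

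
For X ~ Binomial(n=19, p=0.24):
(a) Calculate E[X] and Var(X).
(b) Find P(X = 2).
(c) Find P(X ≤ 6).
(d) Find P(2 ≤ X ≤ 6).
(a) E[X] = 4.5600, Var(X) = 3.4656
(b) P(X = 2) = 0.092736
(c) P(X ≤ 6) = 0.851288
(d) P(2 ≤ X ≤ 6) = 0.813220

We have X ~ Binomial(n=19, p=0.24).

(a) Moments:
E[X] = 4.5600
Var(X) = 3.4656
σ = √Var(X) = 1.8616

(b) Point probability using PMF:
P(X = 2) = 0.092736

(c) Cumulative probability using CDF:
P(X ≤ 6) = F(6) = 0.851288

(d) Range probability:
P(2 ≤ X ≤ 6) = P(X ≤ 6) - P(X ≤ 1)
                   = F(6) - F(1)
                   = 0.851288 - 0.038068
                   = 0.813220

This means approximately 81.3% of outcomes fall in the interval [2, 6].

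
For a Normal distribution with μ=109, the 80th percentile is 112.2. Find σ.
σ = 3.8022

For X ~ Normal(μ, σ), the p-th percentile satisfies x = μ + z_p × σ,
where z_p = Φ⁻¹(p) is the standard normal quantile.

Step 1: z_{0.8} = Φ⁻¹(0.8) = 0.8416

Step 2: Solve for σ:
112.2 = 109 + 0.8416 × σ
σ = (112.2 - 109) / 0.8416
σ = 3.20 / 0.8416
σ = 3.8022

Verification: μ + z × σ = 109 + 0.8416 × 3.8022 = 112.20 ✓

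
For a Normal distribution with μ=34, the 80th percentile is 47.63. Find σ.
σ = 16.1949

For X ~ Normal(μ, σ), the p-th percentile satisfies x = μ + z_p × σ,
where z_p = Φ⁻¹(p) is the standard normal quantile.

Step 1: z_{0.8} = Φ⁻¹(0.8) = 0.8416

Step 2: Solve for σ:
47.63 = 34 + 0.8416 × σ
σ = (47.63 - 34) / 0.8416
σ = 13.63 / 0.8416
σ = 16.1949

Verification: μ + z × σ = 34 + 0.8416 × 16.1949 = 47.63 ✓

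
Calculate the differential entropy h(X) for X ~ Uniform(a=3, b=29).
3.2581 nats

We have X ~ Uniform(a=3, b=29).

The differential entropy measures the uncertainty or information content of the distribution.

For a Uniform distribution with a=3, b=29:
h(X) = 3.2581 nats

(In bits, this would be 4.7004 bits.)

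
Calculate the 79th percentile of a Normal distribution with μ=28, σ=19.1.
43.4026

We have X ~ Normal(μ=28, σ=19.1).

We want to find x such that P(X ≤ x) = 0.79.

This is the 79th percentile, which means 79% of values fall below this point.

Using the inverse CDF (quantile function):
x = F⁻¹(0.79) = 43.4026

Verification: P(X ≤ 43.4026) = 0.79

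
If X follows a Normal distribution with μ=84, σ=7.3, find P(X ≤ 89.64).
0.780121

We have X ~ Normal(μ=84, σ=7.3).

The CDF gives us P(X ≤ k).

Using the CDF:
P(X ≤ 89.64) = 0.780121

This means there's approximately a 78.0% chance that X is at most 89.64.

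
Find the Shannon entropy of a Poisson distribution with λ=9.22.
2.5200 nats

We have X ~ Poisson(λ=9.22).

The Shannon entropy measures the uncertainty or information content of the distribution.

For a Poisson distribution with λ=9.22:
H(X) = 2.5200 nats

(In bits, this would be 3.6356 bits.)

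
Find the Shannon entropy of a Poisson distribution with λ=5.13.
2.2178 nats

We have X ~ Poisson(λ=5.13).

The Shannon entropy measures the uncertainty or information content of the distribution.

For a Poisson distribution with λ=5.13:
H(X) = 2.2178 nats

(In bits, this would be 3.1996 bits.)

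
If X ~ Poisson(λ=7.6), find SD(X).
2.7568

We have X ~ Poisson(λ=7.6).

For a Poisson distribution with λ=7.6:
σ = √Var(X) = 2.7568

The standard deviation is the square root of the variance.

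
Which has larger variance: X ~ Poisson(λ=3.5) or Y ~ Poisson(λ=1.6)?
X has larger variance (3.5000 > 1.6000)

Compute the variance for each distribution:

X ~ Poisson(λ=3.5):
Var(X) = 3.5000

Y ~ Poisson(λ=1.6):
Var(Y) = 1.6000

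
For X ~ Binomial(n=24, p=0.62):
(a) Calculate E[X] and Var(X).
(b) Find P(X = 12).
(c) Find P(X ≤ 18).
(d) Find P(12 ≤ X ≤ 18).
(a) E[X] = 14.8800, Var(X) = 5.6544
(b) P(X = 12) = 0.079092
(c) P(X ≤ 18) = 0.940035
(d) P(12 ≤ X ≤ 18) = 0.860767

We have X ~ Binomial(n=24, p=0.62).

(a) Moments:
E[X] = 14.8800
Var(X) = 5.6544
σ = √Var(X) = 2.3779

(b) Point probability using PMF:
P(X = 12) = 0.079092

(c) Cumulative probability using CDF:
P(X ≤ 18) = F(18) = 0.940035

(d) Range probability:
P(12 ≤ X ≤ 18) = P(X ≤ 18) - P(X ≤ 11)
                   = F(18) - F(11)
                   = 0.940035 - 0.079268
                   = 0.860767

This means approximately 86.1% of outcomes fall in the interval [12, 18].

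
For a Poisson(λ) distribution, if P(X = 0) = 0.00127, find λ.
λ = 6.6687

For a Poisson(λ) distribution, the PMF at 0 is:
P(X = 0) = λ^0 e^(-λ) / 0! = e^(-λ)

Given P(X = 0) = 0.00127:
e^(-λ) = 0.00127
-λ = ln(0.00127)
λ = -ln(0.00127) = 6.6687

Verification: e^(-6.6687) = 0.00127 ✓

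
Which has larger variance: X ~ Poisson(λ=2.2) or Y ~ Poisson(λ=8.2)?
Y has larger variance (8.2000 > 2.2000)

Compute the variance for each distribution:

X ~ Poisson(λ=2.2):
Var(X) = 2.2000

Y ~ Poisson(λ=8.2):
Var(Y) = 8.2000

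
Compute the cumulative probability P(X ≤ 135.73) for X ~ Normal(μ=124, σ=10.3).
0.872614

We have X ~ Normal(μ=124, σ=10.3).

The CDF gives us P(X ≤ k).

Using the CDF:
P(X ≤ 135.73) = 0.872614

This means there's approximately a 87.3% chance that X is at most 135.73.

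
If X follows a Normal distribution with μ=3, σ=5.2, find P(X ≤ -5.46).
0.051877

We have X ~ Normal(μ=3, σ=5.2).

The CDF gives us P(X ≤ k).

Using the CDF:
P(X ≤ -5.46) = 0.051877

This means there's approximately a 5.2% chance that X is at most -5.46.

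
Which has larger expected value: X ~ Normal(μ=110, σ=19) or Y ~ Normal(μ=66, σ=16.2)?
X has larger mean (110.0000 > 66.0000)

Compute the expected value for each distribution:

X ~ Normal(μ=110, σ=19):
E[X] = 110.0000

Y ~ Normal(μ=66, σ=16.2):
E[Y] = 66.0000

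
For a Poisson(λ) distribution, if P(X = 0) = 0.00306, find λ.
λ = 5.7893

For a Poisson(λ) distribution, the PMF at 0 is:
P(X = 0) = λ^0 e^(-λ) / 0! = e^(-λ)

Given P(X = 0) = 0.00306:
e^(-λ) = 0.00306
-λ = ln(0.00306)
λ = -ln(0.00306) = 5.7893

Verification: e^(-5.7893) = 0.00306 ✓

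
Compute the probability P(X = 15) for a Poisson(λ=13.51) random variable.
0.094626

We have X ~ Poisson(λ=13.51).

For a Poisson distribution, the PMF gives us the probability of each outcome.

Using the PMF formula:
P(X = 15) = 0.094626

Rounded to 4 decimal places: 0.0946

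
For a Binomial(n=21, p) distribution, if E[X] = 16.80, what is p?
p = 0.8

For a Binomial(n, p) distribution:
E[X] = n × p

Given n = 21 and E[X] = 16.80:
16.80 = 21 × p
p = 16.80 / 21 = 0.8

Verification: Binomial(21, 0.8) has E[X] = 16.80 ✓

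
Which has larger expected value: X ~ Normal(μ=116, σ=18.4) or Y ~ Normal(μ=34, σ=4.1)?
X has larger mean (116.0000 > 34.0000)

Compute the expected value for each distribution:

X ~ Normal(μ=116, σ=18.4):
E[X] = 116.0000

Y ~ Normal(μ=34, σ=4.1):
E[Y] = 34.0000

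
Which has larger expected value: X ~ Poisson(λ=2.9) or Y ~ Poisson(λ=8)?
Y has larger mean (8.0000 > 2.9000)

Compute the expected value for each distribution:

X ~ Poisson(λ=2.9):
E[X] = 2.9000

Y ~ Poisson(λ=8):
E[Y] = 8.0000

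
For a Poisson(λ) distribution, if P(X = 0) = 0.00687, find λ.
λ = 4.9806

For a Poisson(λ) distribution, the PMF at 0 is:
P(X = 0) = λ^0 e^(-λ) / 0! = e^(-λ)

Given P(X = 0) = 0.00687:
e^(-λ) = 0.00687
-λ = ln(0.00687)
λ = -ln(0.00687) = 4.9806

Verification: e^(-4.9806) = 0.00687 ✓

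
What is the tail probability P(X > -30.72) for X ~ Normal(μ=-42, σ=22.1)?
0.304883

We have X ~ Normal(μ=-42, σ=22.1).

P(X > -30.72) = 1 - P(X ≤ -30.72)
                = 1 - F(-30.72)
                = 1 - 0.695117
                = 0.304883

So there's approximately a 30.5% chance that X exceeds -30.72.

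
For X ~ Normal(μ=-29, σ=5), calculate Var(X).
25.0000

We have X ~ Normal(μ=-29, σ=5).

For a Normal distribution with μ=-29, σ=5:
Var(X) = 25.0000

The variance measures the spread of the distribution around the mean.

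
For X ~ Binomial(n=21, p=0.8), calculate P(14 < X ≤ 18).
0.712785

We have X ~ Binomial(n=21, p=0.8).

To find P(14 < X ≤ 18), we use:
P(14 < X ≤ 18) = P(X ≤ 18) - P(X ≤ 14)
                 = F(18) - F(14)
                 = 0.821297 - 0.108512
                 = 0.712785

So there's approximately a 71.3% chance that X falls in this range.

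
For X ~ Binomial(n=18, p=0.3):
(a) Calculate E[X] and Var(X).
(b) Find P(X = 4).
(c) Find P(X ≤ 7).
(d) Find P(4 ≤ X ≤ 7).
(a) E[X] = 5.4000, Var(X) = 3.7800
(b) P(X = 4) = 0.168104
(c) P(X ≤ 7) = 0.859317
(d) P(4 ≤ X ≤ 7) = 0.694766

We have X ~ Binomial(n=18, p=0.3).

(a) Moments:
E[X] = 5.4000
Var(X) = 3.7800
σ = √Var(X) = 1.9442

(b) Point probability using PMF:
P(X = 4) = 0.168104

(c) Cumulative probability using CDF:
P(X ≤ 7) = F(7) = 0.859317

(d) Range probability:
P(4 ≤ X ≤ 7) = P(X ≤ 7) - P(X ≤ 3)
                   = F(7) - F(3)
                   = 0.859317 - 0.164550
                   = 0.694766

This means approximately 69.5% of outcomes fall in the interval [4, 7].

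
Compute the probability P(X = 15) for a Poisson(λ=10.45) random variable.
0.042842

We have X ~ Poisson(λ=10.45).

For a Poisson distribution, the PMF gives us the probability of each outcome.

Using the PMF formula:
P(X = 15) = 0.042842

Rounded to 4 decimal places: 0.0428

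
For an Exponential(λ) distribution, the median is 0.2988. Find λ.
λ = 2.3198

For X ~ Exponential(λ), the CDF is F(x) = 1 - e^(-λx).
The median m satisfies F(m) = 0.5:
1 - e^(-λm) = 0.5
e^(-λm) = 0.5
λm = ln(2)
m = ln(2) / λ

Given m = 0.2988:
λ = ln(2) / 0.2988 = 0.693147 / 0.2988 = 2.3198

Verification: ln(2) / 2.3198 = 0.2988 ✓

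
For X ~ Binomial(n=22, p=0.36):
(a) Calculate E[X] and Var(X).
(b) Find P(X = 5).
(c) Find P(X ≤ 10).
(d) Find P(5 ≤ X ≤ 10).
(a) E[X] = 7.9200, Var(X) = 5.0688
(b) P(X = 5) = 0.080740
(c) P(X ≤ 10) = 0.873188
(d) P(5 ≤ X ≤ 10) = 0.813686

We have X ~ Binomial(n=22, p=0.36).

(a) Moments:
E[X] = 7.9200
Var(X) = 5.0688
σ = √Var(X) = 2.2514

(b) Point probability using PMF:
P(X = 5) = 0.080740

(c) Cumulative probability using CDF:
P(X ≤ 10) = F(10) = 0.873188

(d) Range probability:
P(5 ≤ X ≤ 10) = P(X ≤ 10) - P(X ≤ 4)
                   = F(10) - F(4)
                   = 0.873188 - 0.059502
                   = 0.813686

This means approximately 81.4% of outcomes fall in the interval [5, 10].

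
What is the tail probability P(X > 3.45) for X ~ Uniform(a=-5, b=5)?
0.155000

We have X ~ Uniform(a=-5, b=5).

P(X > 3.45) = 1 - P(X ≤ 3.45)
                = 1 - F(3.45)
                = 1 - 0.845000
                = 0.155000

So there's approximately a 15.5% chance that X exceeds 3.45.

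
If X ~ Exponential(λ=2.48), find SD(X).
0.4032

We have X ~ Exponential(λ=2.48).

For an Exponential distribution with λ=2.48:
σ = √Var(X) = 0.4032

The standard deviation is the square root of the variance.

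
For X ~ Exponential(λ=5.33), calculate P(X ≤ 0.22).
0.690439

We have X ~ Exponential(λ=5.33).

The CDF gives us P(X ≤ k).

Using the CDF:
P(X ≤ 0.22) = 0.690439

This means there's approximately a 69.0% chance that X is at most 0.22.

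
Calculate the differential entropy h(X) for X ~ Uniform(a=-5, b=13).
2.8904 nats

We have X ~ Uniform(a=-5, b=13).

The differential entropy measures the uncertainty or information content of the distribution.

For a Uniform distribution with a=-5, b=13:
h(X) = 2.8904 nats

(In bits, this would be 4.1699 bits.)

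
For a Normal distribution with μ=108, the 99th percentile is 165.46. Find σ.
σ = 24.6997

For X ~ Normal(μ, σ), the p-th percentile satisfies x = μ + z_p × σ,
where z_p = Φ⁻¹(p) is the standard normal quantile.

Step 1: z_{0.99} = Φ⁻¹(0.99) = 2.3263

Step 2: Solve for σ:
165.46 = 108 + 2.3263 × σ
σ = (165.46 - 108) / 2.3263
σ = 57.46 / 2.3263
σ = 24.6997

Verification: μ + z × σ = 108 + 2.3263 × 24.6997 = 165.46 ✓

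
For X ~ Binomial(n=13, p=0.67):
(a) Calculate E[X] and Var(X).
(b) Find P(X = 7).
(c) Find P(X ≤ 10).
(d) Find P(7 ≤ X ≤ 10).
(a) E[X] = 8.7100, Var(X) = 2.8743
(b) P(X = 7) = 0.134315
(c) P(X ≤ 10) = 0.855674
(d) P(7 ≤ X ≤ 10) = 0.756884

We have X ~ Binomial(n=13, p=0.67).

(a) Moments:
E[X] = 8.7100
Var(X) = 2.8743
σ = √Var(X) = 1.6954

(b) Point probability using PMF:
P(X = 7) = 0.134315

(c) Cumulative probability using CDF:
P(X ≤ 10) = F(10) = 0.855674

(d) Range probability:
P(7 ≤ X ≤ 10) = P(X ≤ 10) - P(X ≤ 6)
                   = F(10) - F(6)
                   = 0.855674 - 0.098790
                   = 0.756884

This means approximately 75.7% of outcomes fall in the interval [7, 10].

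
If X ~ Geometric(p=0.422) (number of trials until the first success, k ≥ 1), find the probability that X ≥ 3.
0.334084

We have X ~ Geometric(p=0.422) (number of trials until the first success, k ≥ 1).

For discrete distributions, P(X ≥ 3) = 1 - P(X ≤ 2).

P(X ≤ 2) = 0.665916
P(X ≥ 3) = 1 - 0.665916 = 0.334084

So there's approximately a 33.4% chance that X is at least 3.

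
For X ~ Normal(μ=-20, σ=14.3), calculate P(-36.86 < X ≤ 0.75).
0.807422

We have X ~ Normal(μ=-20, σ=14.3).

To find P(-36.86 < X ≤ 0.75), we use:
P(-36.86 < X ≤ 0.75) = P(X ≤ 0.75) - P(X ≤ -36.86)
                 = F(0.75) - F(-36.86)
                 = 0.926617 - 0.119195
                 = 0.807422

So there's approximately a 80.7% chance that X falls in this range.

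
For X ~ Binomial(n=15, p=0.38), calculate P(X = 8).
0.098528

We have X ~ Binomial(n=15, p=0.38).

For a Binomial distribution, the PMF gives us the probability of each outcome.

Using the PMF formula:
P(X = 8) = 0.098528

Rounded to 4 decimal places: 0.0985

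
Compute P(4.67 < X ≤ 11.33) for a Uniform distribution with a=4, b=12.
0.832500

We have X ~ Uniform(a=4, b=12).

To find P(4.67 < X ≤ 11.33), we use:
P(4.67 < X ≤ 11.33) = P(X ≤ 11.33) - P(X ≤ 4.67)
                 = F(11.33) - F(4.67)
                 = 0.916250 - 0.083750
                 = 0.832500

So there's approximately a 83.2% chance that X falls in this range.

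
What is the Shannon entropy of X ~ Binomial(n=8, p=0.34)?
1.7016 nats

We have X ~ Binomial(n=8, p=0.34).

The Shannon entropy measures the uncertainty or information content of the distribution.

For a Binomial distribution with n=8, p=0.34:
H(X) = 1.7016 nats

(In bits, this would be 2.4549 bits.)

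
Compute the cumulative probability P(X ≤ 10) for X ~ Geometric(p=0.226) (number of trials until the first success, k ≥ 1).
0.922837

We have X ~ Geometric(p=0.226) (number of trials until the first success, k ≥ 1).

The CDF gives us P(X ≤ k).

Using the CDF:
P(X ≤ 10) = 0.922837

This means there's approximately a 92.3% chance that X is at most 10.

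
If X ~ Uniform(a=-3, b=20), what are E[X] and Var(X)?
E[X] = 8.5000, Var(X) = 44.0833

We have X ~ Uniform(a=-3, b=20).

For a Uniform distribution with a=-3, b=20:

Expected value:
E[X] = 8.5000

Variance:
Var(X) = 44.0833

Standard deviation:
σ = √Var(X) = 6.6395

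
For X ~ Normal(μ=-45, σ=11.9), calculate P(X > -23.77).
0.037209

We have X ~ Normal(μ=-45, σ=11.9).

P(X > -23.77) = 1 - P(X ≤ -23.77)
                = 1 - F(-23.77)
                = 1 - 0.962791
                = 0.037209

So there's approximately a 3.7% chance that X exceeds -23.77.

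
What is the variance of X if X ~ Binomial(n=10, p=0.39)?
2.3790

We have X ~ Binomial(n=10, p=0.39).

For a Binomial distribution with n=10, p=0.39:
Var(X) = 2.3790

The variance measures the spread of the distribution around the mean.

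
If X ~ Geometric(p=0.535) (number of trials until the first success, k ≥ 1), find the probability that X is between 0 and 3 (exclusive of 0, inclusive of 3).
0.899455

We have X ~ Geometric(p=0.535) (number of trials until the first success, k ≥ 1).

To find P(0 < X ≤ 3), we use:
P(0 < X ≤ 3) = P(X ≤ 3) - P(X ≤ 0)
                 = F(3) - F(0)
                 = 0.899455 - 0.000000
                 = 0.899455

So there's approximately a 89.9% chance that X falls in this range.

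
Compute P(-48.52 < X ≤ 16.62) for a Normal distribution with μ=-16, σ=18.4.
0.923290

We have X ~ Normal(μ=-16, σ=18.4).

To find P(-48.52 < X ≤ 16.62), we use:
P(-48.52 < X ≤ 16.62) = P(X ≤ 16.62) - P(X ≤ -48.52)
                 = F(16.62) - F(-48.52)
                 = 0.961871 - 0.038581
                 = 0.923290

So there's approximately a 92.3% chance that X falls in this range.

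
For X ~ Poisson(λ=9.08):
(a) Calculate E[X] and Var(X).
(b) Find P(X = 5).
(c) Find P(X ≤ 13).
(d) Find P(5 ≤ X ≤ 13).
(a) E[X] = 9.0800, Var(X) = 9.0800
(b) P(X = 5) = 0.058594
(c) P(X ≤ 13) = 0.922047
(d) P(5 ≤ X ≤ 13) = 0.869723

We have X ~ Poisson(λ=9.08).

(a) Moments:
E[X] = 9.0800
Var(X) = 9.0800
σ = √Var(X) = 3.0133

(b) Point probability using PMF:
P(X = 5) = 0.058594

(c) Cumulative probability using CDF:
P(X ≤ 13) = F(13) = 0.922047

(d) Range probability:
P(5 ≤ X ≤ 13) = P(X ≤ 13) - P(X ≤ 4)
                   = F(13) - F(4)
                   = 0.922047 - 0.052324
                   = 0.869723

This means approximately 87.0% of outcomes fall in the interval [5, 13].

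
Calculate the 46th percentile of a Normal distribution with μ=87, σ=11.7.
85.8249

We have X ~ Normal(μ=87, σ=11.7).

We want to find x such that P(X ≤ x) = 0.46.

This is the 46th percentile, which means 46% of values fall below this point.

Using the inverse CDF (quantile function):
x = F⁻¹(0.46) = 85.8249

Verification: P(X ≤ 85.8249) = 0.46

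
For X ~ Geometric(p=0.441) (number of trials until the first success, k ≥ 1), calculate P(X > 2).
0.312481

We have X ~ Geometric(p=0.441) (number of trials until the first success, k ≥ 1).

P(X > 2) = 1 - P(X ≤ 2)
                = 1 - F(2)
                = 1 - 0.687519
                = 0.312481

So there's approximately a 31.2% chance that X exceeds 2.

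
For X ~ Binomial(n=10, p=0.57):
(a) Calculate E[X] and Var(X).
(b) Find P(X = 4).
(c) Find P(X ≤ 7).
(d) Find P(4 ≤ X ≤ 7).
(a) E[X] = 5.7000, Var(X) = 2.4510
(b) P(X = 4) = 0.140129
(c) P(X ≤ 7) = 0.876354
(d) P(4 ≤ X ≤ 7) = 0.795777

We have X ~ Binomial(n=10, p=0.57).

(a) Moments:
E[X] = 5.7000
Var(X) = 2.4510
σ = √Var(X) = 1.5656

(b) Point probability using PMF:
P(X = 4) = 0.140129

(c) Cumulative probability using CDF:
P(X ≤ 7) = F(7) = 0.876354

(d) Range probability:
P(4 ≤ X ≤ 7) = P(X ≤ 7) - P(X ≤ 3)
                   = F(7) - F(3)
                   = 0.876354 - 0.080576
                   = 0.795777

This means approximately 79.6% of outcomes fall in the interval [4, 7].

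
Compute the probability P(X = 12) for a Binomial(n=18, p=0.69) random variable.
0.191880

We have X ~ Binomial(n=18, p=0.69).

For a Binomial distribution, the PMF gives us the probability of each outcome.

Using the PMF formula:
P(X = 12) = 0.191880

Rounded to 4 decimal places: 0.1919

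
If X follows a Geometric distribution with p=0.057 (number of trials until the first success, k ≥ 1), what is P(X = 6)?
0.042504

We have X ~ Geometric(p=0.057) (number of trials until the first success, k ≥ 1).

For a Geometric distribution, the PMF gives us the probability of each outcome.

Using the PMF formula:
P(X = 6) = 0.042504

Rounded to 4 decimal places: 0.0425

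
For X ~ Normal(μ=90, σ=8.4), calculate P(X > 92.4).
0.387548

We have X ~ Normal(μ=90, σ=8.4).

P(X > 92.4) = 1 - P(X ≤ 92.4)
                = 1 - F(92.4)
                = 1 - 0.612452
                = 0.387548

So there's approximately a 38.8% chance that X exceeds 92.4.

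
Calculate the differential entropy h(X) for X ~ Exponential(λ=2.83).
-0.0403 nats

We have X ~ Exponential(λ=2.83).

The differential entropy measures the uncertainty or information content of the distribution.

For an Exponential distribution with λ=2.83:
h(X) = -0.0403 nats

(In bits, this would be -0.0581 bits.)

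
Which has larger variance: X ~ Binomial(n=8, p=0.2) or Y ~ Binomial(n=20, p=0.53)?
Y has larger variance (4.9820 > 1.2800)

Compute the variance for each distribution:

X ~ Binomial(n=8, p=0.2):
Var(X) = 1.2800

Y ~ Binomial(n=20, p=0.53):
Var(Y) = 4.9820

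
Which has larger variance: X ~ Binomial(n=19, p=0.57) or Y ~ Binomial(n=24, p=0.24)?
X has larger variance (4.6569 > 4.3776)

Compute the variance for each distribution:

X ~ Binomial(n=19, p=0.57):
Var(X) = 4.6569

Y ~ Binomial(n=24, p=0.24):
Var(Y) = 4.3776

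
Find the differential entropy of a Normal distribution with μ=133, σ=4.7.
2.9665 nats

We have X ~ Normal(μ=133, σ=4.7).

The differential entropy measures the uncertainty or information content of the distribution.

For a Normal distribution with μ=133, σ=4.7:
h(X) = 2.9665 nats

(In bits, this would be 4.2798 bits.)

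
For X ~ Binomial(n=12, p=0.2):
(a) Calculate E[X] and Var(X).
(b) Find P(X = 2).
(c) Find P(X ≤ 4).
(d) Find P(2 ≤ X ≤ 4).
(a) E[X] = 2.4000, Var(X) = 1.9200
(b) P(X = 2) = 0.283468
(c) P(X ≤ 4) = 0.927445
(d) P(2 ≤ X ≤ 4) = 0.652567

We have X ~ Binomial(n=12, p=0.2).

(a) Moments:
E[X] = 2.4000
Var(X) = 1.9200
σ = √Var(X) = 1.3856

(b) Point probability using PMF:
P(X = 2) = 0.283468

(c) Cumulative probability using CDF:
P(X ≤ 4) = F(4) = 0.927445

(d) Range probability:
P(2 ≤ X ≤ 4) = P(X ≤ 4) - P(X ≤ 1)
                   = F(4) - F(1)
                   = 0.927445 - 0.274878
                   = 0.652567

This means approximately 65.3% of outcomes fall in the interval [2, 4].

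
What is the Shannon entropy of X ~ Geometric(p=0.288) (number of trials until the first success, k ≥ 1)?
2.0846 nats

We have X ~ Geometric(p=0.288) (number of trials until the first success, k ≥ 1).

The Shannon entropy measures the uncertainty or information content of the distribution.

For a Geometric distribution with p=0.288 (number of trials until the first success, k ≥ 1):
H(X) = 2.0846 nats

(In bits, this would be 3.0074 bits.)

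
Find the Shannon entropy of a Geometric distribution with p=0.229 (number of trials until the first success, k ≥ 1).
2.3496 nats

We have X ~ Geometric(p=0.229) (number of trials until the first success, k ≥ 1).

The Shannon entropy measures the uncertainty or information content of the distribution.

For a Geometric distribution with p=0.229 (number of trials until the first success, k ≥ 1):
H(X) = 2.3496 nats

(In bits, this would be 3.3898 bits.)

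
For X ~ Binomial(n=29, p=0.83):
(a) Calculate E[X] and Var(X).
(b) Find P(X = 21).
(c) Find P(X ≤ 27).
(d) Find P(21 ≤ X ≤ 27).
(a) E[X] = 24.0700, Var(X) = 4.0919
(b) P(X = 21) = 0.059828
(c) P(X ≤ 27) = 0.968767
(d) P(21 ≤ X ≤ 27) = 0.922605

We have X ~ Binomial(n=29, p=0.83).

(a) Moments:
E[X] = 24.0700
Var(X) = 4.0919
σ = √Var(X) = 2.0228

(b) Point probability using PMF:
P(X = 21) = 0.059828

(c) Cumulative probability using CDF:
P(X ≤ 27) = F(27) = 0.968767

(d) Range probability:
P(21 ≤ X ≤ 27) = P(X ≤ 27) - P(X ≤ 20)
                   = F(27) - F(20)
                   = 0.968767 - 0.046163
                   = 0.922605

This means approximately 92.3% of outcomes fall in the interval [21, 27].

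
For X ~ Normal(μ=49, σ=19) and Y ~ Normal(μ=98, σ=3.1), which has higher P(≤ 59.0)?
X has higher probability (P(X ≤ 59.0) = 0.7007 > P(Y ≤ 59.0) = 0.0000)

Compute P(≤ 59.0) for each distribution:

X ~ Normal(μ=49, σ=19):
P(X ≤ 59.0) = 0.7007

Y ~ Normal(μ=98, σ=3.1):
P(Y ≤ 59.0) = 0.0000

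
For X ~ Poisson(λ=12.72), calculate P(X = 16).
0.067135

We have X ~ Poisson(λ=12.72).

For a Poisson distribution, the PMF gives us the probability of each outcome.

Using the PMF formula:
P(X = 16) = 0.067135

Rounded to 4 decimal places: 0.0671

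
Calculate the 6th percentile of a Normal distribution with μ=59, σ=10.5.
42.6749

We have X ~ Normal(μ=59, σ=10.5).

We want to find x such that P(X ≤ x) = 0.06.

This is the 6th percentile, which means 6% of values fall below this point.

Using the inverse CDF (quantile function):
x = F⁻¹(0.06) = 42.6749

Verification: P(X ≤ 42.6749) = 0.06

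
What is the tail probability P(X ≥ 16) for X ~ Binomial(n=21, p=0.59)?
0.081022

We have X ~ Binomial(n=21, p=0.59).

For discrete distributions, P(X ≥ 16) = 1 - P(X ≤ 15).

P(X ≤ 15) = 0.918978
P(X ≥ 16) = 1 - 0.918978 = 0.081022

So there's approximately a 8.1% chance that X is at least 16.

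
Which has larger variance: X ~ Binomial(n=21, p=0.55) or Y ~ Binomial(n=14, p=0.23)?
X has larger variance (5.1975 > 2.4794)

Compute the variance for each distribution:

X ~ Binomial(n=21, p=0.55):
Var(X) = 5.1975

Y ~ Binomial(n=14, p=0.23):
Var(Y) = 2.4794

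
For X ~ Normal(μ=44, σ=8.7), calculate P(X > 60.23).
0.031054

We have X ~ Normal(μ=44, σ=8.7).

P(X > 60.23) = 1 - P(X ≤ 60.23)
                = 1 - F(60.23)
                = 1 - 0.968946
                = 0.031054

So there's approximately a 3.1% chance that X exceeds 60.23.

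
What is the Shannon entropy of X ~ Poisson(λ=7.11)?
2.3869 nats

We have X ~ Poisson(λ=7.11).

The Shannon entropy measures the uncertainty or information content of the distribution.

For a Poisson distribution with λ=7.11:
H(X) = 2.3869 nats

(In bits, this would be 3.4436 bits.)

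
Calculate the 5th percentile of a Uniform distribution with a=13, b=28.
13.7500

We have X ~ Uniform(a=13, b=28).

We want to find x such that P(X ≤ x) = 0.05.

This is the 5th percentile, which means 5% of values fall below this point.

Using the inverse CDF (quantile function):
x = F⁻¹(0.05) = 13.7500

Verification: P(X ≤ 13.7500) = 0.05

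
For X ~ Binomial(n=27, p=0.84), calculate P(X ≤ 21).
0.255872

We have X ~ Binomial(n=27, p=0.84).

The CDF gives us P(X ≤ k).

Using the CDF:
P(X ≤ 21) = 0.255872

This means there's approximately a 25.6% chance that X is at most 21.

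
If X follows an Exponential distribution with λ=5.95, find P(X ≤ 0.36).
0.882580

We have X ~ Exponential(λ=5.95).

The CDF gives us P(X ≤ k).

Using the CDF:
P(X ≤ 0.36) = 0.882580

This means there's approximately a 88.3% chance that X is at most 0.36.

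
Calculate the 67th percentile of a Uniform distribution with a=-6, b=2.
-0.6400

We have X ~ Uniform(a=-6, b=2).

We want to find x such that P(X ≤ x) = 0.67.

This is the 67th percentile, which means 67% of values fall below this point.

Using the inverse CDF (quantile function):
x = F⁻¹(0.67) = -0.6400

Verification: P(X ≤ -0.6400) = 0.67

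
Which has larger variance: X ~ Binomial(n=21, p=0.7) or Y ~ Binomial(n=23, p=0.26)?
Y has larger variance (4.4252 > 4.4100)

Compute the variance for each distribution:

X ~ Binomial(n=21, p=0.7):
Var(X) = 4.4100

Y ~ Binomial(n=23, p=0.26):
Var(Y) = 4.4252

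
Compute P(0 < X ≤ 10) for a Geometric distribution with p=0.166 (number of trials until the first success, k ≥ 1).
0.837198

We have X ~ Geometric(p=0.166) (number of trials until the first success, k ≥ 1).

To find P(0 < X ≤ 10), we use:
P(0 < X ≤ 10) = P(X ≤ 10) - P(X ≤ 0)
                 = F(10) - F(0)
                 = 0.837198 - 0.000000
                 = 0.837198

So there's approximately a 83.7% chance that X falls in this range.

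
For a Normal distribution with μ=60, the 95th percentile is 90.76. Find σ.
σ = 18.7008

For X ~ Normal(μ, σ), the p-th percentile satisfies x = μ + z_p × σ,
where z_p = Φ⁻¹(p) is the standard normal quantile.

Step 1: z_{0.95} = Φ⁻¹(0.95) = 1.6449

Step 2: Solve for σ:
90.76 = 60 + 1.6449 × σ
σ = (90.76 - 60) / 1.6449
σ = 30.76 / 1.6449
σ = 18.7008

Verification: μ + z × σ = 60 + 1.6449 × 18.7008 = 90.76 ✓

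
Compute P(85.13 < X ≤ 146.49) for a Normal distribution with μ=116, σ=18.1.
0.909912

We have X ~ Normal(μ=116, σ=18.1).

To find P(85.13 < X ≤ 146.49), we use:
P(85.13 < X ≤ 146.49) = P(X ≤ 146.49) - P(X ≤ 85.13)
                 = F(146.49) - F(85.13)
                 = 0.953960 - 0.044048
                 = 0.909912

So there's approximately a 91.0% chance that X falls in this range.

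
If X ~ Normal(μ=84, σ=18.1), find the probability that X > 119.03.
0.026473

We have X ~ Normal(μ=84, σ=18.1).

P(X > 119.03) = 1 - P(X ≤ 119.03)
                = 1 - F(119.03)
                = 1 - 0.973527
                = 0.026473

So there's approximately a 2.6% chance that X exceeds 119.03.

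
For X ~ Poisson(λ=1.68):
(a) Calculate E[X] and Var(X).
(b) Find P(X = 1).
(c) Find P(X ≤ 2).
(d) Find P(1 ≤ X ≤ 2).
(a) E[X] = 1.6800, Var(X) = 1.6800
(b) P(X = 1) = 0.313108
(c) P(X ≤ 2) = 0.762493
(d) P(1 ≤ X ≤ 2) = 0.576119

We have X ~ Poisson(λ=1.68).

(a) Moments:
E[X] = 1.6800
Var(X) = 1.6800
σ = √Var(X) = 1.2961

(b) Point probability using PMF:
P(X = 1) = 0.313108

(c) Cumulative probability using CDF:
P(X ≤ 2) = F(2) = 0.762493

(d) Range probability:
P(1 ≤ X ≤ 2) = P(X ≤ 2) - P(X ≤ 0)
                   = F(2) - F(0)
                   = 0.762493 - 0.186374
                   = 0.576119

This means approximately 57.6% of outcomes fall in the interval [1, 2].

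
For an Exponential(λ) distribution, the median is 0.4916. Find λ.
λ = 1.4100

For X ~ Exponential(λ), the CDF is F(x) = 1 - e^(-λx).
The median m satisfies F(m) = 0.5:
1 - e^(-λm) = 0.5
e^(-λm) = 0.5
λm = ln(2)
m = ln(2) / λ

Given m = 0.4916:
λ = ln(2) / 0.4916 = 0.693147 / 0.4916 = 1.4100

Verification: ln(2) / 1.4100 = 0.4916 ✓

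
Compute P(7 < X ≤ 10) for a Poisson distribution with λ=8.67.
0.380392

We have X ~ Poisson(λ=8.67).

To find P(7 < X ≤ 10), we use:
P(7 < X ≤ 10) = P(X ≤ 10) - P(X ≤ 7)
                 = F(10) - F(7)
                 = 0.744324 - 0.363933
                 = 0.380392

So there's approximately a 38.0% chance that X falls in this range.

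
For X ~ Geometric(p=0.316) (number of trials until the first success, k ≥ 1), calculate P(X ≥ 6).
0.149720

We have X ~ Geometric(p=0.316) (number of trials until the first success, k ≥ 1).

For discrete distributions, P(X ≥ 6) = 1 - P(X ≤ 5).

P(X ≤ 5) = 0.850280
P(X ≥ 6) = 1 - 0.850280 = 0.149720

So there's approximately a 15.0% chance that X is at least 6.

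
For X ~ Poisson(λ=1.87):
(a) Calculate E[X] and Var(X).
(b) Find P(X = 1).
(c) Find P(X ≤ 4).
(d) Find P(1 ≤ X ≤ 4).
(a) E[X] = 1.8700, Var(X) = 1.8700
(b) P(X = 1) = 0.288211
(c) P(X ≤ 4) = 0.958315
(d) P(1 ≤ X ≤ 4) = 0.804191

We have X ~ Poisson(λ=1.87).

(a) Moments:
E[X] = 1.8700
Var(X) = 1.8700
σ = √Var(X) = 1.3675

(b) Point probability using PMF:
P(X = 1) = 0.288211

(c) Cumulative probability using CDF:
P(X ≤ 4) = F(4) = 0.958315

(d) Range probability:
P(1 ≤ X ≤ 4) = P(X ≤ 4) - P(X ≤ 0)
                   = F(4) - F(0)
                   = 0.958315 - 0.154124
                   = 0.804191

This means approximately 80.4% of outcomes fall in the interval [1, 4].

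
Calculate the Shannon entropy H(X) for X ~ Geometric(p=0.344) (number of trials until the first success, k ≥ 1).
1.8711 nats

We have X ~ Geometric(p=0.344) (number of trials until the first success, k ≥ 1).

The Shannon entropy measures the uncertainty or information content of the distribution.

For a Geometric distribution with p=0.344 (number of trials until the first success, k ≥ 1):
H(X) = 1.8711 nats

(In bits, this would be 2.6994 bits.)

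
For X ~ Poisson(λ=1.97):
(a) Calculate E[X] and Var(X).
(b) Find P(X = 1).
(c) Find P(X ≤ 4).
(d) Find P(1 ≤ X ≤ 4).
(a) E[X] = 1.9700, Var(X) = 1.9700
(b) P(X = 1) = 0.274730
(c) P(X ≤ 4) = 0.950013
(d) P(1 ≤ X ≤ 4) = 0.810556

We have X ~ Poisson(λ=1.97).

(a) Moments:
E[X] = 1.9700
Var(X) = 1.9700
σ = √Var(X) = 1.4036

(b) Point probability using PMF:
P(X = 1) = 0.274730

(c) Cumulative probability using CDF:
P(X ≤ 4) = F(4) = 0.950013

(d) Range probability:
P(1 ≤ X ≤ 4) = P(X ≤ 4) - P(X ≤ 0)
                   = F(4) - F(0)
                   = 0.950013 - 0.139457
                   = 0.810556

This means approximately 81.1% of outcomes fall in the interval [1, 4].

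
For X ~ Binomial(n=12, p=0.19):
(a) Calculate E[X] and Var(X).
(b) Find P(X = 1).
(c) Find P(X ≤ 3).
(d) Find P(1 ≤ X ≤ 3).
(a) E[X] = 2.2800, Var(X) = 1.8468
(b) P(X = 1) = 0.224528
(c) P(X ≤ 3) = 0.820453
(d) P(1 ≤ X ≤ 3) = 0.740686

We have X ~ Binomial(n=12, p=0.19).

(a) Moments:
E[X] = 2.2800
Var(X) = 1.8468
σ = √Var(X) = 1.3590

(b) Point probability using PMF:
P(X = 1) = 0.224528

(c) Cumulative probability using CDF:
P(X ≤ 3) = F(3) = 0.820453

(d) Range probability:
P(1 ≤ X ≤ 3) = P(X ≤ 3) - P(X ≤ 0)
                   = F(3) - F(0)
                   = 0.820453 - 0.079766
                   = 0.740686

This means approximately 74.1% of outcomes fall in the interval [1, 3].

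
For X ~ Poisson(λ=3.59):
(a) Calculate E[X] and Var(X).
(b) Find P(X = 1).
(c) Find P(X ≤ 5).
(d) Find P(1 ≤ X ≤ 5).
(a) E[X] = 3.5900, Var(X) = 3.5900
(b) P(X = 1) = 0.099078
(c) P(X ≤ 5) = 0.845493
(d) P(1 ≤ X ≤ 5) = 0.817894

We have X ~ Poisson(λ=3.59).

(a) Moments:
E[X] = 3.5900
Var(X) = 3.5900
σ = √Var(X) = 1.8947

(b) Point probability using PMF:
P(X = 1) = 0.099078

(c) Cumulative probability using CDF:
P(X ≤ 5) = F(5) = 0.845493

(d) Range probability:
P(1 ≤ X ≤ 5) = P(X ≤ 5) - P(X ≤ 0)
                   = F(5) - F(0)
                   = 0.845493 - 0.027598
                   = 0.817894

This means approximately 81.8% of outcomes fall in the interval [1, 5].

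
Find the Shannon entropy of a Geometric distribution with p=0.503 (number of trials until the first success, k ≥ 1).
1.3780 nats

We have X ~ Geometric(p=0.503) (number of trials until the first success, k ≥ 1).

The Shannon entropy measures the uncertainty or information content of the distribution.

For a Geometric distribution with p=0.503 (number of trials until the first success, k ≥ 1):
H(X) = 1.3780 nats

(In bits, this would be 1.9880 bits.)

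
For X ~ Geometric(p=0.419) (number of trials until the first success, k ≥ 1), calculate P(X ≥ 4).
0.196123

We have X ~ Geometric(p=0.419) (number of trials until the first success, k ≥ 1).

For discrete distributions, P(X ≥ 4) = 1 - P(X ≤ 3).

P(X ≤ 3) = 0.803877
P(X ≥ 4) = 1 - 0.803877 = 0.196123

So there's approximately a 19.6% chance that X is at least 4.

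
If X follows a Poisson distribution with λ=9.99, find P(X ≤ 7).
0.221123

We have X ~ Poisson(λ=9.99).

The CDF gives us P(X ≤ k).

Using the CDF:
P(X ≤ 7) = 0.221123

This means there's approximately a 22.1% chance that X is at most 7.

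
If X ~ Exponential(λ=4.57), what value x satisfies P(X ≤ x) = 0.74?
0.2948

We have X ~ Exponential(λ=4.57).

We want to find x such that P(X ≤ x) = 0.74.

This is the 74th percentile, which means 74% of values fall below this point.

Using the inverse CDF (quantile function):
x = F⁻¹(0.74) = 0.2948

Verification: P(X ≤ 0.2948) = 0.74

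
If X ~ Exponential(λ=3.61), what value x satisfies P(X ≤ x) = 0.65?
0.2908

We have X ~ Exponential(λ=3.61).

We want to find x such that P(X ≤ x) = 0.65.

This is the 65th percentile, which means 65% of values fall below this point.

Using the inverse CDF (quantile function):
x = F⁻¹(0.65) = 0.2908

Verification: P(X ≤ 0.2908) = 0.65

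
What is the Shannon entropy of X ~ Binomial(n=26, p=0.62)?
2.3242 nats

We have X ~ Binomial(n=26, p=0.62).

The Shannon entropy measures the uncertainty or information content of the distribution.

For a Binomial distribution with n=26, p=0.62:
H(X) = 2.3242 nats

(In bits, this would be 3.3531 bits.)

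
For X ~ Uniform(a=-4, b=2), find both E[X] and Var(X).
E[X] = -1.0000, Var(X) = 3.0000

We have X ~ Uniform(a=-4, b=2).

For a Uniform distribution with a=-4, b=2:

Expected value:
E[X] = -1.0000

Variance:
Var(X) = 3.0000

Standard deviation:
σ = √Var(X) = 1.7321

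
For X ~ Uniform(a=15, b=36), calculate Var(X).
36.7500

We have X ~ Uniform(a=15, b=36).

For a Uniform distribution with a=15, b=36:
Var(X) = 36.7500

The variance measures the spread of the distribution around the mean.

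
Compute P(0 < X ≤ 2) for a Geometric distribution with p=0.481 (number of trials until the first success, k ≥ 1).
0.730639

We have X ~ Geometric(p=0.481) (number of trials until the first success, k ≥ 1).

To find P(0 < X ≤ 2), we use:
P(0 < X ≤ 2) = P(X ≤ 2) - P(X ≤ 0)
                 = F(2) - F(0)
                 = 0.730639 - 0.000000
                 = 0.730639

So there's approximately a 73.1% chance that X falls in this range.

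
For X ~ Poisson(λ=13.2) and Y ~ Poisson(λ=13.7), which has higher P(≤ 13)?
X has higher probability (P(X ≤ 13) = 0.5511 > P(Y ≤ 13) = 0.4966)

Compute P(≤ 13) for each distribution:

X ~ Poisson(λ=13.2):
P(X ≤ 13) = 0.5511

Y ~ Poisson(λ=13.7):
P(Y ≤ 13) = 0.4966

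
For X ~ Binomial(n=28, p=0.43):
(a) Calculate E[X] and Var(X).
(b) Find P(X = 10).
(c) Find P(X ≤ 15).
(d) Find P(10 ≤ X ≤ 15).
(a) E[X] = 12.0400, Var(X) = 6.8628
(b) P(X = 10) = 0.114411
(c) P(X ≤ 15) = 0.906097
(d) P(10 ≤ X ≤ 15) = 0.739759

We have X ~ Binomial(n=28, p=0.43).

(a) Moments:
E[X] = 12.0400
Var(X) = 6.8628
σ = √Var(X) = 2.6197

(b) Point probability using PMF:
P(X = 10) = 0.114411

(c) Cumulative probability using CDF:
P(X ≤ 15) = F(15) = 0.906097

(d) Range probability:
P(10 ≤ X ≤ 15) = P(X ≤ 15) - P(X ≤ 9)
                   = F(15) - F(9)
                   = 0.906097 - 0.166338
                   = 0.739759

This means approximately 74.0% of outcomes fall in the interval [10, 15].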